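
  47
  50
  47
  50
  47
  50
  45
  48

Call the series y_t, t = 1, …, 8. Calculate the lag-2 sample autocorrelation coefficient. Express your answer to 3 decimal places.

Mean ȳ = (47 + 50 + 47 + 50 + 47 + 50 + 45 + 48)/8 = 48.0000
Deviations from mean: -1.0000, 2.0000, -1.0000, 2.0000, -1.0000, 2.0000, -3.0000, 0.0000
Σ(y_t−ȳ)(y_{t+2}−ȳ) = (1.0000) + (4.0000) + (1.0000) + (4.0000) + (3.0000) + (0.0000) = 13.0000
Denominator Σ(y_t−ȳ)² = 24.0000
r_2 = 13.0000 / 24.0000 = 0.542

0.542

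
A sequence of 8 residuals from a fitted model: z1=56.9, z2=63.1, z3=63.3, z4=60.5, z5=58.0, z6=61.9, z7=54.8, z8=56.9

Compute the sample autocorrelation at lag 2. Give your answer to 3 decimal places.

-0.116

Mean z̄ = (56.9 + 63.1 + 63.3 + 60.5 + 58.0 + 61.9 + 54.8 + 56.9)/8 = 59.4250
Σ(z_t−z̄)(z_{t+2}−z̄) = (-9.7844) + (3.9506) + (-5.5219) + (2.6606) + (6.5906) + (-6.2494) = -8.3538
Denominator Σ(z_t−z̄)² = 71.9750
r_2 = -8.3538 / 71.9750 = -0.116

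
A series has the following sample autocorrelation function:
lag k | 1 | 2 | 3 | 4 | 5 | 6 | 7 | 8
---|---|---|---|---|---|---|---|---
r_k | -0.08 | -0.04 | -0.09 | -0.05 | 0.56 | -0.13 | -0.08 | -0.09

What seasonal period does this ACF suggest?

The largest autocorrelation is r_5 = 0.56; the remaining lags stay at or below -0.04.
The dominant spike at lag 5 indicates a seasonal period of 5.

5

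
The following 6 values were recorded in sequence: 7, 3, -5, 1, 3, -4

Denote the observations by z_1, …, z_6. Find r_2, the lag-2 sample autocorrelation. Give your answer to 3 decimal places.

-0.468

Mean z̄ = (7 + 3 − 5 + 1 + 3 − 4)/6 = 0.8333
Σ(z_t−z̄)(z_{t+2}−z̄) = (-35.9722) + (0.3611) + (-12.6389) + (-0.8056) = -49.0556
Denominator Σ(z_t−z̄)² = 104.8333
r_2 = -49.0556 / 104.8333 = -0.468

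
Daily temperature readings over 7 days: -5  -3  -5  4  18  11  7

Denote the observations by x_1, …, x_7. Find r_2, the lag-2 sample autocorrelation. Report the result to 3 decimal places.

-0.005

Mean x̄ = (-5 − 3 − 5 + 4 + 18 + 11 + 7)/7 = 3.8571
Deviations from mean: -8.8571, -6.8571, -8.8571, 0.1429, 14.1429, 7.1429, 3.1429
Σ(x_t−x̄)(x_{t+2}−x̄) = (78.4490) + (-0.9796) + (-125.2653) + (1.0204) + (44.4490) = -2.3265
Denominator Σ(x_t−x̄)² = 464.8571
r_2 = -2.3265 / 464.8571 = -0.005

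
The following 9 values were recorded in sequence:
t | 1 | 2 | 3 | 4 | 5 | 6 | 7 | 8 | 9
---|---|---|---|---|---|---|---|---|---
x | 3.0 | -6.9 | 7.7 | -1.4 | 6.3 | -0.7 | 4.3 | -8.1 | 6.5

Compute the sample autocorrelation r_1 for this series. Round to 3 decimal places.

Mean x̄ = (3.0 − 6.9 + 7.7 − 1.4 + 6.3 − 0.7 + 4.3 − 8.1 + 6.5)/9 = 1.1889
Numerator Σ_{t=1}^{8}(x_t−x̄)(x_{t+1}−x̄) = -191.1701
Denominator Σ(x_t−x̄)² = 271.6689
r_1 = -191.1701 / 271.6689 = -0.704

-0.704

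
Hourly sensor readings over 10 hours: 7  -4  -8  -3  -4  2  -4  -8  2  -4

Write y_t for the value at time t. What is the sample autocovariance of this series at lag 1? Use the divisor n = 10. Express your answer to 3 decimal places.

Mean ȳ = (7 − 4 − 8 − 3 − 4 + 2 − 4 − 8 + 2 − 4)/10 = -2.4000
Σ_{t=1}^{9}(y_t−ȳ)(y_{t+1}−ȳ) = -38.5600
γ_1 = -38.5600 / 10 = -3.856

-3.856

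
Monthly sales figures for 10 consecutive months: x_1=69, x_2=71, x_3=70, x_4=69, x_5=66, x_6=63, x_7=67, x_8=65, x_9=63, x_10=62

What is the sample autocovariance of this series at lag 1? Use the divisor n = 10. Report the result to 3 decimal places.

Mean x̄ = (69 + 71 + 70 + 69 + 66 + 63 + 67 + 65 + 63 + 62)/10 = 66.5000
Σ_{t=1}^{9}(x_t−x̄)(x_{t+1}−x̄) = 54.7500
γ_1 = 54.7500 / 10 = 5.475

5.475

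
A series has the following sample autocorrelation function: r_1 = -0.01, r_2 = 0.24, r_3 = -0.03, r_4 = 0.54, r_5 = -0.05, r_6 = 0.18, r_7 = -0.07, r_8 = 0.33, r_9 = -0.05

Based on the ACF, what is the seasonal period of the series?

The largest autocorrelation is r_4 = 0.54, with a weaker echo at lag 8 (0.33); the remaining lags stay at or below 0.24.
The dominant spike at lag 4 indicates a seasonal period of 4.

4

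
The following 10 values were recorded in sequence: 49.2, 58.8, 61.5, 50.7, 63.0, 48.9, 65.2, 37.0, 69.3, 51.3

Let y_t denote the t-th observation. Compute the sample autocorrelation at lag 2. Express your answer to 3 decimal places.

0.503

Mean ȳ = (49.2 + 58.8 + 61.5 + 50.7 + 63.0 + 48.9 + 65.2 + 37.0 + 69.3 + 51.3)/10 = 55.4900
Numerator Σ_{t=1}^{8}(y_t−ȳ)(y_{t+2}−ȳ) = 429.3828
Denominator Σ(y_t−ȳ)² = 853.8490
r_2 = 429.3828 / 853.8490 = 0.503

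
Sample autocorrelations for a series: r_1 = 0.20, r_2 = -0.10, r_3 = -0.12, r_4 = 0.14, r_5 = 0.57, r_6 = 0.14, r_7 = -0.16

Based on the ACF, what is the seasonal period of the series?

The largest autocorrelation is r_5 = 0.57; the remaining lags stay at or below 0.20.
The dominant spike at lag 5 indicates a seasonal period of 5.

5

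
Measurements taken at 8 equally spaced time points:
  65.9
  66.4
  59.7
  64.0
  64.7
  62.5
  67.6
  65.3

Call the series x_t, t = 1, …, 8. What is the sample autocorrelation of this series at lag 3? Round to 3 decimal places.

0.183

Mean x̄ = (65.9 + 66.4 + 59.7 + 64.0 + 64.7 + 62.5 + 67.6 + 65.3)/8 = 64.5125
Deviations from mean: 1.3875, 1.8875, -4.8125, -0.5125, 0.1875, -2.0125, 3.0875, 0.7875
Σ(x_t−x̄)(x_{t+3}−x̄) = (-0.7111) + (0.3539) + (9.6852) + (-1.5823) + (0.1477) = 7.8933
Denominator Σ(x_t−x̄)² = 43.1488
r_3 = 7.8933 / 43.1488 = 0.183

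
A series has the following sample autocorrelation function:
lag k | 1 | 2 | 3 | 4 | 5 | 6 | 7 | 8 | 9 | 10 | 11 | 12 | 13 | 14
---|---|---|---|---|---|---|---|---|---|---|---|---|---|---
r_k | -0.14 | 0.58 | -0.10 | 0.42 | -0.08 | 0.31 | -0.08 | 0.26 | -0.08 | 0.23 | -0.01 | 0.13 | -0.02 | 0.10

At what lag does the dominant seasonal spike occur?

2

The largest autocorrelation is r_2 = 0.58, with weaker echoes at lags 4 (0.42), 6 (0.31), 8 (0.26) and 10 (0.23); the remaining lags stay at or below 0.13.
The dominant spike at lag 2 indicates a seasonal period of 2.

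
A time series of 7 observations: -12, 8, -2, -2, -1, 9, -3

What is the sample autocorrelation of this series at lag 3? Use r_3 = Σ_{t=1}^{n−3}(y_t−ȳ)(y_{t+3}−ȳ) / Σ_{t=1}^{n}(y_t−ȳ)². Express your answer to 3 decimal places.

0.008

Mean ȳ = (-12 + 8 − 2 − 2 − 1 + 9 − 3)/7 = -0.4286
Deviations from mean: -11.5714, 8.4286, -1.5714, -1.5714, -0.5714, 9.4286, -2.5714
Numerator Σ_{t=1}^{4}(y_t−ȳ)(y_{t+3}−ȳ) = 2.5918
Denominator Σ(y_t−ȳ)² = 305.7143
r_3 = 2.5918 / 305.7143 = 0.008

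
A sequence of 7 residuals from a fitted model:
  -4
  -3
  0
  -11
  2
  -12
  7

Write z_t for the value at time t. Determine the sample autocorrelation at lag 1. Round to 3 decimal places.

Mean z̄ = (-4 − 3 + 0 − 11 + 2 − 12 + 7)/7 = -3.0000
Deviations from mean: -1.0000, 0.0000, 3.0000, -8.0000, 5.0000, -9.0000, 10.0000
Σ(z_t−z̄)(z_{t+1}−z̄) = (0.0000) + (0.0000) + (-24.0000) + (-40.0000) + (-45.0000) + (-90.0000) = -199.0000
Denominator Σ(z_t−z̄)² = 280.0000
r_1 = -199.0000 / 280.0000 = -0.711

-0.711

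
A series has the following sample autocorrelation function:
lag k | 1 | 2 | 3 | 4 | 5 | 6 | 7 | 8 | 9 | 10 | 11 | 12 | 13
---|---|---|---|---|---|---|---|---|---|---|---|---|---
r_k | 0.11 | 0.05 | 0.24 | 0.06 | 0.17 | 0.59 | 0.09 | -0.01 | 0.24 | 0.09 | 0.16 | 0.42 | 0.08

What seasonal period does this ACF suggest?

6

The largest autocorrelation is r_6 = 0.59, with a weaker echo at lag 12 (0.42); the remaining lags stay at or below 0.24.
The dominant spike at lag 6 indicates a seasonal period of 6.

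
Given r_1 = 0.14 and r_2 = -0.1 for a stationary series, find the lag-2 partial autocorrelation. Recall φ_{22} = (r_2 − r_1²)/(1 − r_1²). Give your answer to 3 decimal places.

-0.122

φ_{22} = (r_2 − r_1²) / (1 − r_1²)
r_1² = (0.14)² = 0.0196
Numerator = -0.1 − 0.0196 = -0.1196; denominator = 1 − 0.0196 = 0.9804
φ_{22} = -0.1196 / 0.9804 = -0.122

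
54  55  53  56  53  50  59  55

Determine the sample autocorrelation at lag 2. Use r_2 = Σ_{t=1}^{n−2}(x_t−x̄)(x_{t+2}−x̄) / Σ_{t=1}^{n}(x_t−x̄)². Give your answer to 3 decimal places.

-0.267

Mean x̄ = (54 + 55 + 53 + 56 + 53 + 50 + 59 + 55)/8 = 54.3750
Σ(x_t−x̄)(x_{t+2}−x̄) = (0.5156) + (1.0156) + (1.8906) + (-7.1094) + (-6.3594) + (-2.7344) = -12.7813
Denominator Σ(x_t−x̄)² = 47.8750
r_2 = -12.7813 / 47.8750 = -0.267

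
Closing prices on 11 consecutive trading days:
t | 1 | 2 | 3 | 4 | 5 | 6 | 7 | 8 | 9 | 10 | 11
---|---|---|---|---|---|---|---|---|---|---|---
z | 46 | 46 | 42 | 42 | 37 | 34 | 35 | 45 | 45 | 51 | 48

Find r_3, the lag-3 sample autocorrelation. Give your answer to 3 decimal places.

-0.309

Mean z̄ = (46 + 46 + 42 + 42 + 37 + 34 + 35 + 45 + 45 + 51 + 48)/11 = 42.8182
Numerator Σ_{t=1}^{8}(z_t−z̄)(z_{t+3}−z̄) = -92.0992
Denominator Σ(z_t−z̄)² = 297.6364
r_3 = -92.0992 / 297.6364 = -0.309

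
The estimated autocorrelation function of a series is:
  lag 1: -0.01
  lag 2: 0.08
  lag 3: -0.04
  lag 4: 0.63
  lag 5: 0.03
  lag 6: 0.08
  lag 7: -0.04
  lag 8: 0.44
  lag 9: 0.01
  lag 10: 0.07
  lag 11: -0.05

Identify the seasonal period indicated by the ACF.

The largest autocorrelation is r_4 = 0.63, with a weaker echo at lag 8 (0.44); the remaining lags stay at or below 0.08.
The dominant spike at lag 4 indicates a seasonal period of 4.

4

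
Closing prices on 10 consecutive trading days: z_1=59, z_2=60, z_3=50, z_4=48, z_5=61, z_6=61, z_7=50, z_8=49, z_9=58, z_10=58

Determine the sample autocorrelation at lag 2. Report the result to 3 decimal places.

Mean z̄ = (59 + 60 + 50 + 48 + 61 + 61 + 50 + 49 + 58 + 58)/10 = 55.4000
Numerator Σ_{t=1}^{8}(z_t−z̄)(z_{t+2}−z̄) = -221.9200
Denominator Σ(z_t−z̄)² = 264.4000
r_2 = -221.9200 / 264.4000 = -0.839

-0.839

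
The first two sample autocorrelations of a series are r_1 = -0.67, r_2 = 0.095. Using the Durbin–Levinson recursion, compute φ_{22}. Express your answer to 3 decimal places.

-0.642

φ_{22} = (r_2 − r_1²) / (1 − r_1²)
r_1² = (-0.67)² = 0.4489
Numerator = 0.095 − 0.4489 = -0.3539; denominator = 1 − 0.4489 = 0.5511
φ_{22} = -0.3539 / 0.5511 = -0.642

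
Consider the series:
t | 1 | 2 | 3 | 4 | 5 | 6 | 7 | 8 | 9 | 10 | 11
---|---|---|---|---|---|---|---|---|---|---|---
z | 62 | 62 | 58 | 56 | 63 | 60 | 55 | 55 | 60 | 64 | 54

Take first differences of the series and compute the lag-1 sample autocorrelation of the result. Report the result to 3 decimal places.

First differences Δz: 0, -4, -2, 7, -3, -5, 0, 5, 4, -10
Mean of differences = -0.8000
Numerator Σ(Δz_t−Δz̄)(Δz_{t+1}−Δz̄) = -31.0400
Denominator Σ(Δz_t−Δz̄)² = 237.6000
r_1(Δz) = -31.0400 / 237.6000 = -0.131

-0.131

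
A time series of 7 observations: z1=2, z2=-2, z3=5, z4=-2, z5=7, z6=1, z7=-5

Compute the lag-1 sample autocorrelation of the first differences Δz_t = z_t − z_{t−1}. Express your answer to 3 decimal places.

-0.602

First differences Δz: -4, 7, -7, 9, -6, -6
Mean of differences = -1.1667
Numerator Σ(Δz_t−Δz̄)(Δz_{t+1}−Δz̄) = -155.8611
Denominator Σ(Δz_t−Δz̄)² = 258.8333
r_1(Δz) = -155.8611 / 258.8333 = -0.602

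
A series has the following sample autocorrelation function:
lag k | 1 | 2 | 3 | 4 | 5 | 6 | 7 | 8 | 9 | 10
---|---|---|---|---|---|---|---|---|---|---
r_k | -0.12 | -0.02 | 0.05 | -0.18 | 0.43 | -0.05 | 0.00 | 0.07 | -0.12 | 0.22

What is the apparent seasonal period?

5

The largest autocorrelation is r_5 = 0.43, with a weaker echo at lag 10 (0.22); the remaining lags stay at or below 0.07.
The dominant spike at lag 5 indicates a seasonal period of 5.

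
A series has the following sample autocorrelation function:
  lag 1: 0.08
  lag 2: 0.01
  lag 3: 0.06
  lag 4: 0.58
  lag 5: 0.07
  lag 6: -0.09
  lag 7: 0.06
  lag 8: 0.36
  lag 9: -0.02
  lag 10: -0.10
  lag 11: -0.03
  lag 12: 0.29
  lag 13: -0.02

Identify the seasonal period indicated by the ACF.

The largest autocorrelation is r_4 = 0.58, with weaker echoes at lags 8 (0.36) and 12 (0.29); the remaining lags stay at or below 0.08.
The dominant spike at lag 4 indicates a seasonal period of 4.

4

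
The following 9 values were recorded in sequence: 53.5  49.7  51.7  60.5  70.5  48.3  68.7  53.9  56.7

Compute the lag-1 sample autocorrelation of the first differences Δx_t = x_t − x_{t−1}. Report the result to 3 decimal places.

First differences Δx: -3.8, 2.0, 8.8, 10.0, -22.2, 20.4, -14.8, 2.8
Mean of differences = 0.4000
Numerator Σ(Δx_t−Δx̄)(Δx_{t+1}−Δx̄) = -922.0800
Denominator Σ(Δx_t−Δx̄)² = 1330.4800
r_1(Δx) = -922.0800 / 1330.4800 = -0.693

-0.693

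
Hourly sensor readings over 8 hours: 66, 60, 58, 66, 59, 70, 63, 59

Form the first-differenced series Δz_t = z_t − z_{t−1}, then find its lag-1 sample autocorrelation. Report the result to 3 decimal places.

First differences Δz: -6, -2, 8, -7, 11, -7, -4
Mean of differences = -1.0000
Numerator Σ(Δz_t−Δz̄)(Δz_{t+1}−Δz̄) = -184.0000
Denominator Σ(Δz_t−Δz̄)² = 332.0000
r_1(Δz) = -184.0000 / 332.0000 = -0.554

-0.554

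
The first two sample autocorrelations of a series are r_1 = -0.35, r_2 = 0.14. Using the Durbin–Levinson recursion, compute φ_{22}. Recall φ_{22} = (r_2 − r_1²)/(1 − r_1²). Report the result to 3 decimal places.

0.020

φ_{22} = (r_2 − r_1²) / (1 − r_1²)
r_1² = (-0.35)² = 0.1225
Numerator = 0.14 − 0.1225 = 0.0175; denominator = 1 − 0.1225 = 0.8775
φ_{22} = 0.0175 / 0.8775 = 0.020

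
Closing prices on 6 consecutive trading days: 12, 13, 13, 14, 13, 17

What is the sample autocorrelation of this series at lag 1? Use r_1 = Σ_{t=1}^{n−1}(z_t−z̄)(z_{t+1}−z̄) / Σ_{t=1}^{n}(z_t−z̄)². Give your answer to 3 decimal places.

Mean z̄ = (12 + 13 + 13 + 14 + 13 + 17)/6 = 13.6667
Deviations from mean: -1.6667, -0.6667, -0.6667, 0.3333, -0.6667, 3.3333
Σ(z_t−z̄)(z_{t+1}−z̄) = (1.1111) + (0.4444) + (-0.2222) + (-0.2222) + (-2.2222) = -1.1111
Denominator Σ(z_t−z̄)² = 15.3333
r_1 = -1.1111 / 15.3333 = -0.072

-0.072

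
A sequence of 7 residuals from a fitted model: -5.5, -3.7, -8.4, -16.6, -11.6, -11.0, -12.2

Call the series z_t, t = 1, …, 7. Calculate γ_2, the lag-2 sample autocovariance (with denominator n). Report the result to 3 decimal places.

-3.703

Mean z̄ = (-5.5 − 3.7 − 8.4 − 16.6 − 11.6 − 11.0 − 12.2)/7 = -9.8571
Deviations: 4.3571, 6.1571, 1.4571, -6.7429, -1.7429, -1.1429, -2.3429
Σ_{t=1}^{5}(z_t−z̄)(z_{t+2}−z̄) = -25.9180
γ_2 = -25.9180 / 7 = -3.703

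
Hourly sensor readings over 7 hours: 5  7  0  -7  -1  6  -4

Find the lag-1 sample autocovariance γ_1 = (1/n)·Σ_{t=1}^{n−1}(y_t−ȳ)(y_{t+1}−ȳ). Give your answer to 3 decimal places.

0.997

Mean ȳ = (5 + 7 + 0 − 7 − 1 + 6 − 4)/7 = 0.8571
Deviations: 4.1429, 6.1429, -0.8571, -7.8571, -1.8571, 5.1429, -4.8571
Σ_{t=1}^{6}(y_t−ȳ)(y_{t+1}−ȳ) = 6.9796
γ_1 = 6.9796 / 7 = 0.997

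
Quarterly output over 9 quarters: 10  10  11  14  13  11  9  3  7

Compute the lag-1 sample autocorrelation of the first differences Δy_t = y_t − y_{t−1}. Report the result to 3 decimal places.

First differences Δy: 0, 1, 3, -1, -2, -2, -6, 4
Mean of differences = -0.3750
Numerator Σ(Δy_t−Δȳ)(Δy_{t+1}−Δȳ) = -8.7656
Denominator Σ(Δy_t−Δȳ)² = 69.8750
r_1(Δy) = -8.7656 / 69.8750 = -0.125

-0.125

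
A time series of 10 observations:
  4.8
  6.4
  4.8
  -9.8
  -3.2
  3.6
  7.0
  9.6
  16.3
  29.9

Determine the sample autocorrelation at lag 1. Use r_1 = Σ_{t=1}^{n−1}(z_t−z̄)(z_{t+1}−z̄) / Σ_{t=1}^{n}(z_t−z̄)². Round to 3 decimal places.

Mean z̄ = (4.8 + 6.4 + 4.8 − 9.8 − 3.2 + 3.6 + 7.0 + 9.6 + 16.3 + 29.9)/10 = 6.9400
Numerator Σ_{t=1}^{9}(z_t−z̄)(z_{t+1}−z̄) = 481.5084
Denominator Σ(z_t−z̄)² = 1025.5040
r_1 = 481.5084 / 1025.5040 = 0.470

0.470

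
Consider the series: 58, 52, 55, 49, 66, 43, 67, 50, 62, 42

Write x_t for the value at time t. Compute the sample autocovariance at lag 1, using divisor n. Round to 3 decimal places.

-53.496

Mean x̄ = (58 + 52 + 55 + 49 + 66 + 43 + 67 + 50 + 62 + 42)/10 = 54.4000
Σ_{t=1}^{9}(x_t−x̄)(x_{t+1}−x̄) = -534.9600
γ_1 = -534.9600 / 10 = -53.496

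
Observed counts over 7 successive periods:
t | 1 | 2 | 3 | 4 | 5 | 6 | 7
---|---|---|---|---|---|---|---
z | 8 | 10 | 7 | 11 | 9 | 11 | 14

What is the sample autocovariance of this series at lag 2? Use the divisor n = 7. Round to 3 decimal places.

Mean z̄ = (8 + 10 + 7 + 11 + 9 + 11 + 14)/7 = 10.0000
Deviations: -2.0000, 0.0000, -3.0000, 1.0000, -1.0000, 1.0000, 4.0000
Σ_{t=1}^{5}(z_t−z̄)(z_{t+2}−z̄) = 6.0000
γ_2 = 6.0000 / 7 = 0.857

0.857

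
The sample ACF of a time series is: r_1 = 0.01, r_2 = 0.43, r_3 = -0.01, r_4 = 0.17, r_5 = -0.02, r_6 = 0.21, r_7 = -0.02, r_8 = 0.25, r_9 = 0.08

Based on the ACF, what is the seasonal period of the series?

The largest autocorrelation is r_2 = 0.43, with weaker echoes at lags 4 (0.17), 6 (0.21) and 8 (0.25); the remaining lags stay at or below 0.08.
The dominant spike at lag 2 indicates a seasonal period of 2.

2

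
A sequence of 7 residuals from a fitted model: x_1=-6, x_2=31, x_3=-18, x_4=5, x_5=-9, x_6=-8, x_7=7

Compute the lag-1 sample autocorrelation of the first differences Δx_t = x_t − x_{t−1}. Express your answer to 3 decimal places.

First differences Δx: 37, -49, 23, -14, 1, 15
Mean of differences = 2.1667
Numerator Σ(Δx_t−Δx̄)(Δx_{t+1}−Δx̄) = -3181.1944
Denominator Σ(Δx_t−Δx̄)² = 4692.8333
r_1(Δx) = -3181.1944 / 4692.8333 = -0.678

-0.678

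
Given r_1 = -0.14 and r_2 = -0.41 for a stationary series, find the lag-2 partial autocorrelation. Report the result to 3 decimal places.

-0.438

φ_{22} = (r_2 − r_1²) / (1 − r_1²)
r_1² = (-0.14)² = 0.0196
Numerator = -0.41 − 0.0196 = -0.4296; denominator = 1 − 0.0196 = 0.9804
φ_{22} = -0.4296 / 0.9804 = -0.438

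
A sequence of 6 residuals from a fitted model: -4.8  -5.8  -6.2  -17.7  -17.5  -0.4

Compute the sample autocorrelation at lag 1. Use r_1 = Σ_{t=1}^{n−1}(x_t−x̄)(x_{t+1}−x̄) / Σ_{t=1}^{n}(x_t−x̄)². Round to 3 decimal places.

0.007

Mean x̄ = (-4.8 − 5.8 − 6.2 − 17.7 − 17.5 − 0.4)/6 = -8.7333
Deviations from mean: 3.9333, 2.9333, 2.5333, -8.9667, -8.7667, 8.3333
Σ(x_t−x̄)(x_{t+1}−x̄) = (11.5378) + (7.4311) + (-22.7156) + (78.6078) + (-73.0556) = 1.8056
Denominator Σ(x_t−x̄)² = 257.1933
r_1 = 1.8056 / 257.1933 = 0.007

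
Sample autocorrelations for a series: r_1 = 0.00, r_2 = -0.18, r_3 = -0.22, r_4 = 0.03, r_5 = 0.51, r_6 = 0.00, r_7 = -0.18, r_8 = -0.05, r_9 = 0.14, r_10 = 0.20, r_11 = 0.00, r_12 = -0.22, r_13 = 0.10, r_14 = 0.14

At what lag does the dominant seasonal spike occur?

The largest autocorrelation is r_5 = 0.51, with a weaker echo at lag 10 (0.20); the remaining lags stay at or below 0.14.
The dominant spike at lag 5 indicates a seasonal period of 5.

5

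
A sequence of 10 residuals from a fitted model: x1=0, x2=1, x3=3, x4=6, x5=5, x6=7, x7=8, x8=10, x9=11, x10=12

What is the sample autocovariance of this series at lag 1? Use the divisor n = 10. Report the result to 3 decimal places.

10.301

Mean x̄ = (0 + 1 + 3 + 6 + 5 + 7 + 8 + 10 + 11 + 12)/10 = 6.3000
Σ_{t=1}^{9}(x_t−x̄)(x_{t+1}−x̄) = 103.0100
γ_1 = 103.0100 / 10 = 10.301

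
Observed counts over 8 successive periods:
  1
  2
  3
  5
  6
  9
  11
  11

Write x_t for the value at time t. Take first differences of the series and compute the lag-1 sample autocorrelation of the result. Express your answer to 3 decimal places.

-0.157

First differences Δx: 1, 1, 2, 1, 3, 2, 0
Mean of differences = 1.4286
Numerator Σ(Δx_t−Δx̄)(Δx_{t+1}−Δx̄) = -0.8980
Denominator Σ(Δx_t−Δx̄)² = 5.7143
r_1(Δx) = -0.8980 / 5.7143 = -0.157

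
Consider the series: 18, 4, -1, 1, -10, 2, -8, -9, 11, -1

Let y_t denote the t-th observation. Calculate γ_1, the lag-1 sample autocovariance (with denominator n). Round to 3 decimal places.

-1.049

Mean ȳ = (18 + 4 − 1 + 1 − 10 + 2 − 8 − 9 + 11 − 1)/10 = 0.7000
Σ_{t=1}^{9}(y_t−ȳ)(y_{t+1}−ȳ) = -10.4900
γ_1 = -10.4900 / 10 = -1.049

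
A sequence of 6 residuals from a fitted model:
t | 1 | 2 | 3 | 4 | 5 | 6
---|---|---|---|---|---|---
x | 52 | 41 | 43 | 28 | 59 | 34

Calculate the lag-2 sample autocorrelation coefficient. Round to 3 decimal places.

Mean x̄ = (52 + 41 + 43 + 28 + 59 + 34)/6 = 42.8333
Deviations from mean: 9.1667, -1.8333, 0.1667, -14.8333, 16.1667, -8.8333
Σ(x_t−x̄)(x_{t+2}−x̄) = (1.5278) + (27.1944) + (2.6944) + (131.0278) = 162.4444
Denominator Σ(x_t−x̄)² = 646.8333
r_2 = 162.4444 / 646.8333 = 0.251

0.251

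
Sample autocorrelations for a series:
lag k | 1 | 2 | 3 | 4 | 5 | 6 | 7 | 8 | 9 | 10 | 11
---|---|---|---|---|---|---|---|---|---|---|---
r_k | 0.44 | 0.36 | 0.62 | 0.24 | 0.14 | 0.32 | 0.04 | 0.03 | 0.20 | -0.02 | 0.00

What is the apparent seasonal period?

The largest autocorrelation is r_3 = 0.62; the remaining lags stay at or below 0.44. The elevated value at lag 1 (0.44), dropping to 0.36 at lag 2, reflects decaying short-term dependence rather than seasonality.
The dominant spike at lag 3 indicates a seasonal period of 3.

3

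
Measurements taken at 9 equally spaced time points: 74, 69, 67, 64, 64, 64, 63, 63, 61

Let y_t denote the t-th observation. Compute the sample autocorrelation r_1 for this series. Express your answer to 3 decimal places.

0.461

Mean ȳ = (74 + 69 + 67 + 64 + 64 + 64 + 63 + 63 + 61)/9 = 65.4444
Numerator Σ_{t=1}^{8}(y_t−ȳ)(y_{t+1}−ȳ) = 58.2469
Denominator Σ(y_t−ȳ)² = 126.2222
r_1 = 58.2469 / 126.2222 = 0.461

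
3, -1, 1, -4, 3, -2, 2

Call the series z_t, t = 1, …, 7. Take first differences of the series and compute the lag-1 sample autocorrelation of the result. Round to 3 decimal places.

First differences Δz: -4, 2, -5, 7, -5, 4
Mean of differences = -0.1667
Numerator Σ(Δz_t−Δz̄)(Δz_{t+1}−Δz̄) = -108.1944
Denominator Σ(Δz_t−Δz̄)² = 134.8333
r_1(Δz) = -108.1944 / 134.8333 = -0.802

-0.802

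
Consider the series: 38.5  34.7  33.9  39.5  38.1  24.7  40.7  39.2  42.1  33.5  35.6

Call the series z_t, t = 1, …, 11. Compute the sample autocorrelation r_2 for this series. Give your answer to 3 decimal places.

-0.280

Mean z̄ = (38.5 + 34.7 + 33.9 + 39.5 + 38.1 + 24.7 + 40.7 + 39.2 + 42.1 + 33.5 + 35.6)/11 = 36.4091
Numerator Σ_{t=1}^{9}(z_t−z̄)(z_{t+2}−z̄) = -64.6911
Denominator Σ(z_t−z̄)² = 230.8091
r_2 = -64.6911 / 230.8091 = -0.280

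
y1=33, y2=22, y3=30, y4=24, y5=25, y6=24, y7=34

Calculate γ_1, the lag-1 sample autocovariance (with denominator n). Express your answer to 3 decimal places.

Mean ȳ = (33 + 22 + 30 + 24 + 25 + 24 + 34)/7 = 27.4286
Deviations: 5.5714, -5.4286, 2.5714, -3.4286, -2.4286, -3.4286, 6.5714
Σ_{t=1}^{6}(y_t−ȳ)(y_{t+1}−ȳ) = -58.8980
γ_1 = -58.8980 / 7 = -8.414

-8.414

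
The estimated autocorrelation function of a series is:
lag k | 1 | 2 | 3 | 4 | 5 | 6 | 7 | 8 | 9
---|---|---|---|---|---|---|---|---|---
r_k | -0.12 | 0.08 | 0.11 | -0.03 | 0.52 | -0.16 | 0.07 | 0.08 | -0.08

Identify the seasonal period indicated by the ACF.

The largest autocorrelation is r_5 = 0.52; the remaining lags stay at or below 0.11.
The dominant spike at lag 5 indicates a seasonal period of 5.

5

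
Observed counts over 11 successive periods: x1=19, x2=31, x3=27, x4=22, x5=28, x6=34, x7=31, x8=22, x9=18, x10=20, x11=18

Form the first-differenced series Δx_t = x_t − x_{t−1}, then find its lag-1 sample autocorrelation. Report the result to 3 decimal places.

First differences Δx: 12, -4, -5, 6, 6, -3, -9, -4, 2, -2
Mean of differences = -0.1000
Numerator Σ(Δx_t−Δx̄)(Δx_{t+1}−Δx̄) = 9.8900
Denominator Σ(Δx_t−Δx̄)² = 370.9000
r_1(Δx) = 9.8900 / 370.9000 = 0.027

0.027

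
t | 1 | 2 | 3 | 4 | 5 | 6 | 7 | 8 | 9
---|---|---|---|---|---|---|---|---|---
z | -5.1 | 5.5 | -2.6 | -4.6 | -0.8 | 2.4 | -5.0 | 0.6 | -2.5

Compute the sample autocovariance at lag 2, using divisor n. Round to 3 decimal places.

-2.325

Mean z̄ = (-5.1 + 5.5 − 2.6 − 4.6 − 0.8 + 2.4 − 5.0 + 0.6 − 2.5)/9 = -1.3444
Σ_{t=1}^{7}(z_t−z̄)(z_{t+2}−z̄) = -20.9262
γ_2 = -20.9262 / 9 = -2.325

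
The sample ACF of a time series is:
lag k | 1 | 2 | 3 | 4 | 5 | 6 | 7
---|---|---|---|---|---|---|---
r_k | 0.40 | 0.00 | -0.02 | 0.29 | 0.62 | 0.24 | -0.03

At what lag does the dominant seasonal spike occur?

5

The largest autocorrelation is r_5 = 0.62; the remaining lags stay at or below 0.40. The elevated value at lag 1 (0.40), dropping to 0.00 at lag 2, reflects decaying short-term dependence rather than seasonality.
The dominant spike at lag 5 indicates a seasonal period of 5.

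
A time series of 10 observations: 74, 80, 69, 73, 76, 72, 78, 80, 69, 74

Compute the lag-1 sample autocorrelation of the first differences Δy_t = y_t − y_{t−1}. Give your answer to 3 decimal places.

-0.518

First differences Δy: 6, -11, 4, 3, -4, 6, 2, -11, 5
Mean of differences = 0.0000
Numerator Σ(Δy_t−Δȳ)(Δy_{t+1}−Δȳ) = -199.0000
Denominator Σ(Δy_t−Δȳ)² = 384.0000
r_1(Δy) = -199.0000 / 384.0000 = -0.518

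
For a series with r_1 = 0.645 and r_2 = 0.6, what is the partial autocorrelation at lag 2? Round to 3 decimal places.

φ_{22} = (r_2 − r_1²) / (1 − r_1²)
r_1² = (0.645)² = 0.416025
Numerator = 0.6 − 0.4160 = 0.1840; denominator = 1 − 0.4160 = 0.5840
φ_{22} = 0.1840 / 0.5840 = 0.315

0.315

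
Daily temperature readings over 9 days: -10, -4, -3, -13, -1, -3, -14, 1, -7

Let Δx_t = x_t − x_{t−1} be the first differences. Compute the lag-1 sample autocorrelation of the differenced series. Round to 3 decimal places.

First differences Δx: 6, 1, -10, 12, -2, -11, 15, -8
Mean of differences = 0.3750
Numerator Σ(Δx_t−Δx̄)(Δx_{t+1}−Δx̄) = -413.0156
Denominator Σ(Δx_t−Δx̄)² = 693.8750
r_1(Δx) = -413.0156 / 693.8750 = -0.595

-0.595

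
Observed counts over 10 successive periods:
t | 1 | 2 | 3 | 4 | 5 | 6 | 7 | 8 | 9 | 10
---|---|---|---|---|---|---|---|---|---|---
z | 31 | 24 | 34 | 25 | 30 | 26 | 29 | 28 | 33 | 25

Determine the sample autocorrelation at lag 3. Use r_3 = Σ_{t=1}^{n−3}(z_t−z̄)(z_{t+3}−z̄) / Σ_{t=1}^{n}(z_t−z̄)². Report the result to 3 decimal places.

Mean z̄ = (31 + 24 + 34 + 25 + 30 + 26 + 29 + 28 + 33 + 25)/10 = 28.5000
Σ(z_t−z̄)(z_{t+3}−z̄) = (-8.7500) + (-6.7500) + (-13.7500) + (-1.7500) + (-0.7500) + (-11.2500) + (-1.7500) = -44.7500
Denominator Σ(z_t−z̄)² = 110.5000
r_3 = -44.7500 / 110.5000 = -0.405

-0.405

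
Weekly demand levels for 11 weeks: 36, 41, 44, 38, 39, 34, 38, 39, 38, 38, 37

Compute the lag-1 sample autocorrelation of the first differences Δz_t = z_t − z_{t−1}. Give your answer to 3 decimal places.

-0.267

First differences Δz: 5, 3, -6, 1, -5, 4, 1, -1, 0, -1
Mean of differences = 0.1000
Numerator Σ(Δz_t−Δz̄)(Δz_{t+1}−Δz̄) = -30.7100
Denominator Σ(Δz_t−Δz̄)² = 114.9000
r_1(Δz) = -30.7100 / 114.9000 = -0.267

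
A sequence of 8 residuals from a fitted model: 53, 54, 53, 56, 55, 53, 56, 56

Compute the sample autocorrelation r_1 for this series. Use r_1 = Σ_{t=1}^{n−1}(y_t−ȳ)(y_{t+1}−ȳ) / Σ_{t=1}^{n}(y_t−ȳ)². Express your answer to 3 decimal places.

-0.054

Mean ȳ = (53 + 54 + 53 + 56 + 55 + 53 + 56 + 56)/8 = 54.5000
Deviations from mean: -1.5000, -0.5000, -1.5000, 1.5000, 0.5000, -1.5000, 1.5000, 1.5000
Σ(y_t−ȳ)(y_{t+1}−ȳ) = (0.7500) + (0.7500) + (-2.2500) + (0.7500) + (-0.7500) + (-2.2500) + (2.2500) = -0.7500
Denominator Σ(y_t−ȳ)² = 14.0000
r_1 = -0.7500 / 14.0000 = -0.054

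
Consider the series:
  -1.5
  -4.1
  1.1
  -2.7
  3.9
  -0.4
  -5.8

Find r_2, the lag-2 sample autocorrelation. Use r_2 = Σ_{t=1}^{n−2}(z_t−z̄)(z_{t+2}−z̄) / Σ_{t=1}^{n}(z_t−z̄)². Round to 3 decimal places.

Mean z̄ = (-1.5 − 4.1 + 1.1 − 2.7 + 3.9 − 0.4 − 5.8)/7 = -1.3571
Deviations from mean: -0.1429, -2.7429, 2.4571, -1.3429, 5.2571, 0.9571, -4.4429
Σ(z_t−z̄)(z_{t+2}−z̄) = (-0.3510) + (3.6833) + (12.9176) + (-1.2853) + (-23.3567) = -8.3922
Denominator Σ(z_t−z̄)² = 63.6771
r_2 = -8.3922 / 63.6771 = -0.132

-0.132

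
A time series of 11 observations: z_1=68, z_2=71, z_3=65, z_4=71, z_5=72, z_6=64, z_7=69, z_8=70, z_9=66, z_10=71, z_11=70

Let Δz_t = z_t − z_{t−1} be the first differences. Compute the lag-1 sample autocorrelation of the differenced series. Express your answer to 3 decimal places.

First differences Δz: 3, -6, 6, 1, -8, 5, 1, -4, 5, -1
Mean of differences = 0.2000
Numerator Σ(Δz_t−Δz̄)(Δz_{t+1}−Δz̄) = -120.0400
Denominator Σ(Δz_t−Δz̄)² = 213.6000
r_1(Δz) = -120.0400 / 213.6000 = -0.562

-0.562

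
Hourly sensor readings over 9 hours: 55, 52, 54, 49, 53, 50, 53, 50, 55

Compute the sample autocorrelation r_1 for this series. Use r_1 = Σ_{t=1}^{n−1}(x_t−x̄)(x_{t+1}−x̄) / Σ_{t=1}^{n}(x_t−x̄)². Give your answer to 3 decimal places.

Mean x̄ = (55 + 52 + 54 + 49 + 53 + 50 + 53 + 50 + 55)/9 = 52.3333
Numerator Σ_{t=1}^{8}(x_t−x̄)(x_{t+1}−x̄) = -20.1111
Denominator Σ(x_t−x̄)² = 40.0000
r_1 = -20.1111 / 40.0000 = -0.503

-0.503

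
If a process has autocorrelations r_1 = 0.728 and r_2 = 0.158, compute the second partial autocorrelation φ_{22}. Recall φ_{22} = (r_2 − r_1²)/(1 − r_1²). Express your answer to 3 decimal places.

φ_{22} = (r_2 − r_1²) / (1 − r_1²)
r_1² = (0.728)² = 0.529984
Numerator = 0.158 − 0.5300 = -0.3720; denominator = 1 − 0.5300 = 0.4700
φ_{22} = -0.3720 / 0.4700 = -0.791

-0.791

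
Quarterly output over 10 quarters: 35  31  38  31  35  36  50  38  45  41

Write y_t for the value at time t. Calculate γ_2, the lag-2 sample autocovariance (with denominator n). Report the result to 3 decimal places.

Mean ȳ = (35 + 31 + 38 + 31 + 35 + 36 + 50 + 38 + 45 + 41)/10 = 38.0000
Σ_{t=1}^{8}(y_t−ȳ)(y_{t+2}−ȳ) = 111.0000
γ_2 = 111.0000 / 10 = 11.100

11.100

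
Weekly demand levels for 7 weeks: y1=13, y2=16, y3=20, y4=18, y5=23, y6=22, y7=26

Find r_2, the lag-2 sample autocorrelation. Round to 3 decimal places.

0.188

Mean ȳ = (13 + 16 + 20 + 18 + 23 + 22 + 26)/7 = 19.7143
Σ(y_t−ȳ)(y_{t+2}−ȳ) = (-1.9184) + (6.3673) + (0.9388) + (-3.9184) + (20.6531) = 22.1224
Denominator Σ(y_t−ȳ)² = 117.4286
r_2 = 22.1224 / 117.4286 = 0.188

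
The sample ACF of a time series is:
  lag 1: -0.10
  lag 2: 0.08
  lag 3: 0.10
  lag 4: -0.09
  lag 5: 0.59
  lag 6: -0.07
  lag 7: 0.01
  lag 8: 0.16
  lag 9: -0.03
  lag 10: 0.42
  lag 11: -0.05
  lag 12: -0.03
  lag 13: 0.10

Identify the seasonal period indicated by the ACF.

The largest autocorrelation is r_5 = 0.59, with a weaker echo at lag 10 (0.42); the remaining lags stay at or below 0.16.
The dominant spike at lag 5 indicates a seasonal period of 5.

5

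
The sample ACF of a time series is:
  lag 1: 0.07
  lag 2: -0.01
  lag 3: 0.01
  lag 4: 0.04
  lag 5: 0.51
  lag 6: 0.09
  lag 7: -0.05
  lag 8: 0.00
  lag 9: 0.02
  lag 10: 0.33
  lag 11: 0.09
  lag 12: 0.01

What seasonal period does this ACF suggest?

5

The largest autocorrelation is r_5 = 0.51, with a weaker echo at lag 10 (0.33); the remaining lags stay at or below 0.09.
The dominant spike at lag 5 indicates a seasonal period of 5.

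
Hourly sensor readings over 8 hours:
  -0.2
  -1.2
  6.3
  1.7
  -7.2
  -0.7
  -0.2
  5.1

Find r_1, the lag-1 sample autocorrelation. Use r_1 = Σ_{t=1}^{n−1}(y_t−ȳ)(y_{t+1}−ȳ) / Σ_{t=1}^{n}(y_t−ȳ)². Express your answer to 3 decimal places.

-0.036

Mean ȳ = (-0.2 − 1.2 + 6.3 + 1.7 − 7.2 − 0.7 − 0.2 + 5.1)/8 = 0.4500
Σ(y_t−ȳ)(y_{t+1}−ȳ) = (1.0725) + (-9.6525) + (7.3125) + (-9.5625) + (8.7975) + (0.7475) + (-3.0225) = -4.3075
Denominator Σ(y_t−ȳ)² = 120.8200
r_1 = -4.3075 / 120.8200 = -0.036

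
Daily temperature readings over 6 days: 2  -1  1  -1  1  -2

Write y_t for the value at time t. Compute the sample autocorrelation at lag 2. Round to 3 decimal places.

Mean ȳ = (2 − 1 + 1 − 1 + 1 − 2)/6 = 0.0000
Deviations from mean: 2.0000, -1.0000, 1.0000, -1.0000, 1.0000, -2.0000
Numerator Σ_{t=1}^{4}(y_t−ȳ)(y_{t+2}−ȳ) = 6.0000
Denominator Σ(y_t−ȳ)² = 12.0000
r_2 = 6.0000 / 12.0000 = 0.500

0.500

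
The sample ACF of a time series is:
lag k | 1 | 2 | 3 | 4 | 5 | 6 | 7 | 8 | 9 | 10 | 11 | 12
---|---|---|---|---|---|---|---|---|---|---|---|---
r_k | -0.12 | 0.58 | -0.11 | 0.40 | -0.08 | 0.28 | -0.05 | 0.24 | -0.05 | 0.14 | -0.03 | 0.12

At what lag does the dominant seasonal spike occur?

2

The largest autocorrelation is r_2 = 0.58, with weaker echoes at lags 4 (0.40), 6 (0.28) and 8 (0.24); the remaining lags stay at or below 0.14.
The dominant spike at lag 2 indicates a seasonal period of 2.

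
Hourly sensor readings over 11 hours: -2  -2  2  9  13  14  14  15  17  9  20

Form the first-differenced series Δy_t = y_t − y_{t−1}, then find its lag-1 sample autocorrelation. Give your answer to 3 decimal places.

First differences Δy: 0, 4, 7, 4, 1, 0, 1, 2, -8, 11
Mean of differences = 2.2000
Numerator Σ(Δy_t−Δȳ)(Δy_{t+1}−Δȳ) = -71.0400
Denominator Σ(Δy_t−Δȳ)² = 223.6000
r_1(Δy) = -71.0400 / 223.6000 = -0.318

-0.318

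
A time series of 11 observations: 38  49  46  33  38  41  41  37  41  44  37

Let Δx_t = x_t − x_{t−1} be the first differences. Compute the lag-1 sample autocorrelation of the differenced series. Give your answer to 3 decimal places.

First differences Δx: 11, -3, -13, 5, 3, 0, -4, 4, 3, -7
Mean of differences = -0.1000
Numerator Σ(Δx_t−Δx̄)(Δx_{t+1}−Δx̄) = -69.5100
Denominator Σ(Δx_t−Δx̄)² = 422.9000
r_1(Δx) = -69.5100 / 422.9000 = -0.164

-0.164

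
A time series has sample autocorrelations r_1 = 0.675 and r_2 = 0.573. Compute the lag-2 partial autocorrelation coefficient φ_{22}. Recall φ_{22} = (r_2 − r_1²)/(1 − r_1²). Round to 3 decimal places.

φ_{22} = (r_2 − r_1²) / (1 − r_1²)
r_1² = (0.675)² = 0.455625
Numerator = 0.573 − 0.4556 = 0.1174; denominator = 1 − 0.4556 = 0.5444
φ_{22} = 0.1174 / 0.5444 = 0.216

0.216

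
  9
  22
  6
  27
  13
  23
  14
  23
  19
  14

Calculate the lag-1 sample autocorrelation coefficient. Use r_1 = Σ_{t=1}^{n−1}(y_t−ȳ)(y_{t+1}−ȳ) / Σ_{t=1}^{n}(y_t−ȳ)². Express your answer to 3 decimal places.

Mean ȳ = (9 + 22 + 6 + 27 + 13 + 23 + 14 + 23 + 19 + 14)/10 = 17.0000
Numerator Σ_{t=1}^{9}(y_t−ȳ)(y_{t+1}−ȳ) = -299.0000
Denominator Σ(y_t−ȳ)² = 420.0000
r_1 = -299.0000 / 420.0000 = -0.712

-0.712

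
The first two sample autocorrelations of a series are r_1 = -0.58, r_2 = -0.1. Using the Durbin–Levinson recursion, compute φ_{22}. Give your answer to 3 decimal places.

-0.658

φ_{22} = (r_2 − r_1²) / (1 − r_1²)
r_1² = (-0.58)² = 0.3364
Numerator = -0.1 − 0.3364 = -0.4364; denominator = 1 − 0.3364 = 0.6636
φ_{22} = -0.4364 / 0.6636 = -0.658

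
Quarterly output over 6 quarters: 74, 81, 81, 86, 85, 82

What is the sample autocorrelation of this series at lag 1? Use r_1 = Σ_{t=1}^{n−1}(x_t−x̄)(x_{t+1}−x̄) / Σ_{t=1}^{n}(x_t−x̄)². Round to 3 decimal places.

Mean x̄ = (74 + 81 + 81 + 86 + 85 + 82)/6 = 81.5000
Σ(x_t−x̄)(x_{t+1}−x̄) = (3.7500) + (0.2500) + (-2.2500) + (15.7500) + (1.7500) = 19.2500
Denominator Σ(x_t−x̄)² = 89.5000
r_1 = 19.2500 / 89.5000 = 0.215

0.215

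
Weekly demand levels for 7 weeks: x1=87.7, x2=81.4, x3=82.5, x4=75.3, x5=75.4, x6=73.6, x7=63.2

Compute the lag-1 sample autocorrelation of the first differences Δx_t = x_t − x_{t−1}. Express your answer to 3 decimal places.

-0.438

First differences Δx: -6.3, 1.1, -7.2, 0.1, -1.8, -10.4
Mean of differences = -4.0833
Numerator Σ(Δx_t−Δx̄)(Δx_{t+1}−Δx̄) = -45.5536
Denominator Σ(Δx_t−Δx̄)² = 104.1083
r_1(Δx) = -45.5536 / 104.1083 = -0.438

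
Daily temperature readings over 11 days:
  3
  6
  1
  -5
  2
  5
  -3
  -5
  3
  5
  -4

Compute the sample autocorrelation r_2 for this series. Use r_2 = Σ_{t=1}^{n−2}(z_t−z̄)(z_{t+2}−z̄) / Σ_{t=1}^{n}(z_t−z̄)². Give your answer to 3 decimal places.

-0.711

Mean z̄ = (3 + 6 + 1 − 5 + 2 + 5 − 3 − 5 + 3 + 5 − 4)/11 = 0.7273
Numerator Σ_{t=1}^{9}(z_t−z̄)(z_{t+2}−z̄) = -126.6033
Denominator Σ(z_t−z̄)² = 178.1818
r_2 = -126.6033 / 178.1818 = -0.711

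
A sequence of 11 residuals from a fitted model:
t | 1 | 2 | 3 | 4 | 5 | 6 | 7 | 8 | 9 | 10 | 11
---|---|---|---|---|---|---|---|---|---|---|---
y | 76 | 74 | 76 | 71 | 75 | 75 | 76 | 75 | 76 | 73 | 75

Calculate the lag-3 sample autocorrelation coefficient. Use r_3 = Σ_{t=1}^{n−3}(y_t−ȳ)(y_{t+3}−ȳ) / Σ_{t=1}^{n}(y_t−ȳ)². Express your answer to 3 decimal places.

-0.457

Mean ȳ = (76 + 74 + 76 + 71 + 75 + 75 + 76 + 75 + 76 + 73 + 75)/11 = 74.7273
Numerator Σ_{t=1}^{8}(y_t−ȳ)(y_{t+3}−ȳ) = -11.0413
Denominator Σ(y_t−ȳ)² = 24.1818
r_3 = -11.0413 / 24.1818 = -0.457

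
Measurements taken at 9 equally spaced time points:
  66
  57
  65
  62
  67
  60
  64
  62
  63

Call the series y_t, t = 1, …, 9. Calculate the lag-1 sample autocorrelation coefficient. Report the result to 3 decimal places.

Mean ȳ = (66 + 57 + 65 + 62 + 67 + 60 + 64 + 62 + 63)/9 = 62.8889
Numerator Σ_{t=1}^{8}(y_t−ȳ)(y_{t+1}−ȳ) = -52.4568
Denominator Σ(y_t−ȳ)² = 76.8889
r_1 = -52.4568 / 76.8889 = -0.682

-0.682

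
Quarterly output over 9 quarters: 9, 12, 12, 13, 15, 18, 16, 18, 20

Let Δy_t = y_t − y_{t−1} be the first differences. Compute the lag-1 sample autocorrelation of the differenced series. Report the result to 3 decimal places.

-0.410

First differences Δy: 3, 0, 1, 2, 3, -2, 2, 2
Mean of differences = 1.3750
Numerator Σ(Δy_t−Δȳ)(Δy_{t+1}−Δȳ) = -8.1406
Denominator Σ(Δy_t−Δȳ)² = 19.8750
r_1(Δy) = -8.1406 / 19.8750 = -0.410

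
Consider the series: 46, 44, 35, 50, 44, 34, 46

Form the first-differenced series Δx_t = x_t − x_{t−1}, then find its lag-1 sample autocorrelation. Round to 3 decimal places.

-0.453

First differences Δx: -2, -9, 15, -6, -10, 12
Mean of differences = 0.0000
Numerator Σ(Δx_t−Δx̄)(Δx_{t+1}−Δx̄) = -267.0000
Denominator Σ(Δx_t−Δx̄)² = 590.0000
r_1(Δx) = -267.0000 / 590.0000 = -0.453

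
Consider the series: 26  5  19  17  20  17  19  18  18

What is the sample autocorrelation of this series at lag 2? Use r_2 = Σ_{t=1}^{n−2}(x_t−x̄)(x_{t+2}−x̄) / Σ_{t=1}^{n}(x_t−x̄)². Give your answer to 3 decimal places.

0.110

Mean x̄ = (26 + 5 + 19 + 17 + 20 + 17 + 19 + 18 + 18)/9 = 17.6667
Σ(x_t−x̄)(x_{t+2}−x̄) = (11.1111) + (8.4444) + (3.1111) + (0.4444) + (3.1111) + (-0.2222) + (0.4444) = 26.4444
Denominator Σ(x_t−x̄)² = 240.0000
r_2 = 26.4444 / 240.0000 = 0.110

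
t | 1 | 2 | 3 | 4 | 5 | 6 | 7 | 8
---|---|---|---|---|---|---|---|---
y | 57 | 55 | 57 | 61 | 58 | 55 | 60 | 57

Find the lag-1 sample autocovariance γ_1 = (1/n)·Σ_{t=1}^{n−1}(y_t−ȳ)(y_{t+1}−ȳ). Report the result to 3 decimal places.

Mean ȳ = (57 + 55 + 57 + 61 + 58 + 55 + 60 + 57)/8 = 57.5000
Deviations: -0.5000, -2.5000, -0.5000, 3.5000, 0.5000, -2.5000, 2.5000, -0.5000
Σ_{t=1}^{7}(y_t−ȳ)(y_{t+1}−ȳ) = -6.2500
γ_1 = -6.2500 / 8 = -0.781

-0.781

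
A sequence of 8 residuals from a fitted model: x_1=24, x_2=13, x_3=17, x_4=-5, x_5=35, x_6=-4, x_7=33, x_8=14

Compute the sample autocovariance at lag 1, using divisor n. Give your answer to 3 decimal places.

Mean x̄ = (24 + 13 + 17 − 5 + 35 − 4 + 33 + 14)/8 = 15.8750
Σ_{t=1}^{7}(x_t−x̄)(x_{t+1}−x̄) = -1201.8906
γ_1 = -1201.8906 / 8 = -150.236

-150.236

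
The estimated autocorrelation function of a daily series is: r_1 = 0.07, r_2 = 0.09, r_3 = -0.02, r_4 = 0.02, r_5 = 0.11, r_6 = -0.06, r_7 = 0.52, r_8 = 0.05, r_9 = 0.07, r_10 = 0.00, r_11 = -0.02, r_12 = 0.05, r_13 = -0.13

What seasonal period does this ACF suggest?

7

The largest autocorrelation is r_7 = 0.52; the remaining lags stay at or below 0.11.
The dominant spike at lag 7 indicates a seasonal period of 7.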